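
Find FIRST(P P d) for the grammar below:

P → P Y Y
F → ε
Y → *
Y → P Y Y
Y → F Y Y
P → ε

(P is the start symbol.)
{ '*', 'd' }

FIRST sets of the non-terminals involved (from the grammar, by fixed-point iteration):
  FIRST(P) = { '*', ε }

To compute FIRST(P P d), process the symbols left to right:
Symbol P is a non-terminal. Add FIRST(P) \ {ε} = { '*' }
P is nullable (ε ∈ FIRST(P)), continue to the next symbol.
Symbol P is a non-terminal. Add FIRST(P) \ {ε} = { '*' }
P is nullable (ε ∈ FIRST(P)), continue to the next symbol.
Symbol d is a terminal. Add 'd' and stop.
FIRST(P P d) = { '*', 'd' }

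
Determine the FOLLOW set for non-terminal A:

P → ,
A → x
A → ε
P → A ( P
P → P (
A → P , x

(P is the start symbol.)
{ '(' }

To compute FOLLOW(A), find every occurrence of A on a right-hand side N → α A β: add FIRST(β) \ {ε}, and if β is empty or nullable also add FOLLOW(N). Iterate to a fixed point.

In P → A ( P: A is followed by '(' P, add FIRST('(' P) \ {ε} = { '(' }

Taking the union: FOLLOW(A) = { '(' }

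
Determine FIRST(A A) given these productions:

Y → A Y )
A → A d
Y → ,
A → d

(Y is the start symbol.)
{ 'd' }

FIRST sets of the non-terminals involved (from the grammar, by fixed-point iteration):
  FIRST(A) = { 'd' }

To compute FIRST(A A), process the symbols left to right:
Symbol A is a non-terminal. Add FIRST(A) \ {ε} = { 'd' }
A is not nullable (ε ∉ FIRST(A)), so stop here.
FIRST(A A) = { 'd' }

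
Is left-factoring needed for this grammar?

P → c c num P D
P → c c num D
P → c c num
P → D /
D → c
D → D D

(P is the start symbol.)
Left-factoring is needed when two productions for the same non-terminal
share a common prefix on the right-hand side.

Productions for P:
  P → c c num P D
  P → c c num D
  P → c c num
  P → D /
Productions for D:
  D → c
  D → D D

Found common prefix 'c c num' in productions for P

Answer: Yes, P has productions with common prefix 'c c num'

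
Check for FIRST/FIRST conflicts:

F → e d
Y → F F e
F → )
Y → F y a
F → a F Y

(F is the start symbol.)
Yes. Y → F F e / Y → F y a on { ')', 'a', 'e' }

A FIRST/FIRST conflict occurs when two productions N → α and N → β for the same non-terminal have FIRST(α) ∩ FIRST(β) ≠ ∅ (with ε ∈ FIRST of a nullable right-hand side, so two nullable alternatives also conflict).

FIRST sets of the non-terminals at (or reachable through a nullable prefix from) the front of some alternative:
  FIRST(F) = { ')', 'a', 'e' }

Productions for F:
  F → e d: FIRST = { 'e' }
  F → ): FIRST = { ')' }
  F → a F Y: FIRST = { 'a' }
Productions for Y:
  Y → F F e: FIRST = { ')', 'a', 'e' }
  Y → F y a: FIRST = { ')', 'a', 'e' }

Conflict for Y: Y → F F e and Y → F y a
  Overlap: { ')', 'a', 'e' }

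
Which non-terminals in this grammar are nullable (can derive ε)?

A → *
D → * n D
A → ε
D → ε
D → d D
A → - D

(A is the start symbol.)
{ 'A', 'D' }

A non-terminal is nullable if it can derive ε (the empty string): either it has an ε-production, or it has a production whose right-hand side consists entirely of nullable non-terminals.

ε-productions: A → ε, D → ε
So A, D are immediately nullable.
Every non-terminal is now nullable.
Nullable = { 'A', 'D' }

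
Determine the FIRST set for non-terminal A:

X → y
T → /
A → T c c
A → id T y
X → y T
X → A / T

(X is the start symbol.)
FIRST sets of the other non-terminals involved (by the same procedure, iterated to a fixed point):
  FIRST(T) = { '/' }

From A → T c c:
  - T is a non-terminal: add FIRST(T) \ {ε} = { '/' }
    T is not nullable, so stop
From A → id T y:
  - id is a terminal: add 'id' and stop

Collecting: FIRST(A) = { '/', 'id' }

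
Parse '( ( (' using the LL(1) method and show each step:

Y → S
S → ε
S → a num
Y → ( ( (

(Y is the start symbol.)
Stack is shown with the top on the left.

Stack    Input    Action
------------------------
Y $      ( ( ( $  output Y → ( ( (
( ( ( $  ( ( ( $  match '('
( ( $    ( ( $    match '('
( $      ( $      match '('
$        $        accept

The string is accepted.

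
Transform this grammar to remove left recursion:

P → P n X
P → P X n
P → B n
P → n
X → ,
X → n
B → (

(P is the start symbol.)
P is directly left-recursive. The standard transformation for
  A → A α₁ | ... | A α_m | β₁ | ... | β_n
is
  A  → β₁ A' | ... | β_n A'
  A' → α₁ A' | ... | α_m A' | ε

P → B n becomes P → B n P'
P → n becomes P → n P'
P → P n X becomes P' → n X P'
P → P X n becomes P' → X n P'
Add P' → ε

Productions for other non-terminals are unchanged:
  X → ,
  X → n
  B → (

Resulting grammar:
P → B n P'
P → n P'
P' → n X P'
P' → X n P'
P' → ε
X → ,
X → n
B → (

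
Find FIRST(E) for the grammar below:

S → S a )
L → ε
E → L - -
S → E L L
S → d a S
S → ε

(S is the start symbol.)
FIRST sets of the other non-terminals involved (by the same procedure, iterated to a fixed point):
  FIRST(L) = { ε }

From E → L - -:
  - L is a non-terminal: add FIRST(L) \ {ε} = { }
    L is nullable, so continue to the next symbol
  - '-' is a terminal: add '-' and stop

Collecting: FIRST(E) = { '-' }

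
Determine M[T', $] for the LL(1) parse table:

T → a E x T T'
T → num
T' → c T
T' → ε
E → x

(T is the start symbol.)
T' → ε

To find M[T', $], we find productions for T' where $ is in the predict set (PREDICT(N → α) = (FIRST(α) \ {ε}) ∪ (FOLLOW(N) if α ⇒* ε)).

Relevant sets:
  FOLLOW(T') = { $, 'c' }

T' → c T: PREDICT = { 'c' }
T' → ε: PREDICT = { $, 'c' }
  $ is in predict set, so this production goes in M[T', $]

M[T', $] = T' → ε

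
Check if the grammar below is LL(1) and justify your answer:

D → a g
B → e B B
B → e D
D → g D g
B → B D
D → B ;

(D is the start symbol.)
No. Predict set conflict for B: { 'e' }

A grammar is LL(1) if for each non-terminal N with multiple productions, the predict sets of those productions are pairwise disjoint, where PREDICT(N → α) = (FIRST(α) \ {ε}) ∪ (FOLLOW(N) if α ⇒* ε).

Relevant sets:
  FIRST(B) = { 'e' }

For D:
  PREDICT(D → a g) = { 'a' }
  PREDICT(D → g D g) = { 'g' }
  PREDICT(D → B ';') = { 'e' }
For B:
  PREDICT(B → e B B) = { 'e' }
  PREDICT(B → e D) = { 'e' }
  PREDICT(B → B D) = { 'e' }

Conflict found: Predict set conflict for B: { 'e' }
The grammar is NOT LL(1).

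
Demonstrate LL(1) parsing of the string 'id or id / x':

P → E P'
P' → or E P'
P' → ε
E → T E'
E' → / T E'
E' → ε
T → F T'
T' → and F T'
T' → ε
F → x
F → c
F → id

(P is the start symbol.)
Stack is shown with the top on the left.

Stack          Input           Action
-------------------------------------
P $            id or id / x $  output P → E P'
E P' $         id or id / x $  output E → T E'
T E' P' $      id or id / x $  output T → F T'
F T' E' P' $   id or id / x $  output F → id
id T' E' P' $  id or id / x $  match 'id'
T' E' P' $     or id / x $     output T' → ε
E' P' $        or id / x $     output E' → ε
P' $           or id / x $     output P' → or E P'
or E P' $      or id / x $     match 'or'
E P' $         id / x $        output E → T E'
T E' P' $      id / x $        output T → F T'
F T' E' P' $   id / x $        output F → id
id T' E' P' $  id / x $        match 'id'
T' E' P' $     / x $           output T' → ε
E' P' $        / x $           output E' → / T E'
/ T E' P' $    / x $           match '/'
T E' P' $      x $             output T → F T'
F T' E' P' $   x $             output F → x
x T' E' P' $   x $             match 'x'
T' E' P' $     $               output T' → ε
E' P' $        $               output E' → ε
P' $           $               output P' → ε
$              $               accept

The string is accepted.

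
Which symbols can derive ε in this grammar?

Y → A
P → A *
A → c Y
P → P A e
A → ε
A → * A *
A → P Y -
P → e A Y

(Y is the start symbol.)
A non-terminal is nullable if it can derive ε (the empty string): either it has an ε-production, or it has a production whose right-hand side consists entirely of nullable non-terminals.

ε-productions: A → ε
So A is immediately nullable.
Y → A: every symbol on the right is nullable, so Y is nullable too.
No further non-terminal can be added: every production for the remaining non-terminals contains a terminal or a non-nullable non-terminal.
Nullable = { 'A', 'Y' }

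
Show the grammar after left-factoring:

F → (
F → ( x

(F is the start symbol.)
F → ( F'
F' → ε
F' → x

Left-factoring transforms A → αβ₁ | αβ₂ into A → αA' and A' → β₁ | β₂
(α is the longest common prefix among the alternatives). Repeat until
no nonterminal has two alternatives with a common prefix.

Round 1: F has alternatives sharing prefix '('. Introduce F': F → ( F'
  Add: F' → ε
  Add: F' → x

No remaining common prefixes — done.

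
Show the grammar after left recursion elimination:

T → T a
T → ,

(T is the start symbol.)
T is directly left-recursive. The standard transformation for
  A → A α₁ | ... | A α_m | β₁ | ... | β_n
is
  A  → β₁ A' | ... | β_n A'
  A' → α₁ A' | ... | α_m A' | ε

T → , becomes T → , T'
T → T a becomes T' → a T'
Add T' → ε

Resulting grammar:
T → , T'
T' → a T'
T' → ε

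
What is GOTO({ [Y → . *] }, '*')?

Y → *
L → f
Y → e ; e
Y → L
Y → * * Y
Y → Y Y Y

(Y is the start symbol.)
GOTO(I, '*') = CLOSURE({ [A → αX.β] : [A → α.Xβ] ∈ I, X = '*' })

Items with dot before '*', with the dot advanced:
  [Y → . *] → [Y → * .]
Closure adds nothing (no advanced item has the dot before a non-terminal).

GOTO = { [Y → * .] }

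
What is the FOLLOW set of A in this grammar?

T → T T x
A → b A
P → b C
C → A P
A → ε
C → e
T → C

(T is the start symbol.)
In A → b A: A is at the end; this adds FOLLOW(A) to itself — nothing new
In C → A P: A is followed by P, add FIRST(P) \ {ε} = { 'b' }

Taking the union: FOLLOW(A) = { 'b' }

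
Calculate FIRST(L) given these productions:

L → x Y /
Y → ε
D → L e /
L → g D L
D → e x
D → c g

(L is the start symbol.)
{ 'g', 'x' }

To compute FIRST(L), examine every production with L on the left-hand side, reading each right-hand side left to right until a non-nullable symbol is reached.

From L → x Y /:
  - x is a terminal: add 'x' and stop
From L → g D L:
  - g is a terminal: add 'g' and stop

Collecting: FIRST(L) = { 'g', 'x' }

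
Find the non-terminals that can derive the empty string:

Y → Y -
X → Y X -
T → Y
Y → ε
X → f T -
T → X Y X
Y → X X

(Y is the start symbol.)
{ 'T', 'Y' }

A non-terminal is nullable if it can derive ε (the empty string): either it has an ε-production, or it has a production whose right-hand side consists entirely of nullable non-terminals.

ε-productions: Y → ε
So Y is immediately nullable.
T → Y: every symbol on the right is nullable, so T is nullable too.
No further non-terminal can be added: every production for the remaining non-terminals contains a terminal or a non-nullable non-terminal.
Nullable = { 'T', 'Y' }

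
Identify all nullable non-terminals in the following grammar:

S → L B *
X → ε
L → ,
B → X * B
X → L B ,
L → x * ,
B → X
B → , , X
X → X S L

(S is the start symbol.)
ε-productions: X → ε
So X is immediately nullable.
B → X: every symbol on the right is nullable, so B is nullable too.
No further non-terminal can be added: every production for the remaining non-terminals contains a terminal or a non-nullable non-terminal.
Nullable = { 'B', 'X' }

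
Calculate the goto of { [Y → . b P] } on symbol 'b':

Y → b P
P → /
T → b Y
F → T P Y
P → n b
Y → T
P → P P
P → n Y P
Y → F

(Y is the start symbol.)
GOTO(I, 'b') = CLOSURE({ [A → αX.β] : [A → α.Xβ] ∈ I, X = 'b' })

Items with dot before 'b', with the dot advanced:
  [Y → . b P] → [Y → b . P]
Closure of the advanced items:
  [Y → b . P] has the dot before P: add [P → . /], [P → . n b], [P → . P P], [P → . n Y P]

GOTO = { [P → . /], [P → . P P], [P → . n Y P], [P → . n b], [Y → b . P] }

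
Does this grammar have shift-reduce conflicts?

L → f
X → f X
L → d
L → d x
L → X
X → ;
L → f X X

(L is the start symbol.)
A shift-reduce conflict occurs when an LR(0) state has both:
  - a complete (reduce) item [A → α .] (dot at the end), and
  - a shift item [B → β . c γ] (dot before a terminal).

Augment with L' → L and build the canonical LR(0) collection (I0 = CLOSURE({[L' → . L]}), then GOTO on every symbol after a dot until no new states appear). It has 11 states:
  I0: { [L → . X], [L → . d x], [L → . d], [L → . f X X], [L → . f], [L' → . L], [X → . ;], [X → . f X] }  — shift
  I1: { [X → ; .] }  — reduce
  I2: { [L' → L .] }  — accept
  I3: { [L → X .] }  — reduce
  I4: { [L → d . x], [L → d .] }  — shift, reduce
  I5: { [L → f . X X], [L → f .], [X → . ;], [X → . f X], [X → f . X] }  — shift, reduce
  I6: { [L → f X . X], [X → . ;], [X → . f X], [X → f X .] }  — shift, reduce
  I7: { [X → . ;], [X → . f X], [X → f . X] }  — shift
  I8: { [X → f X .] }  — reduce
  I9: { [L → f X X .] }  — reduce
  I10: { [L → d x .] }  — reduce

I4 contains reduce item [L → d .] and shift item [L → d . x] — shift-reduce conflict.
I5 contains reduce item [L → f .] and shift items [X → . ;], [X → . f X] — shift-reduce conflict.
I6 contains reduce item [X → f X .] and shift items [X → . ;], [X → . f X] — shift-reduce conflict.

Answer: Yes — I4: [L → d .] vs [L → d . x]; I5: [L → f .] vs [X → . ;]; I6: [X → f X .] vs [X → . ;]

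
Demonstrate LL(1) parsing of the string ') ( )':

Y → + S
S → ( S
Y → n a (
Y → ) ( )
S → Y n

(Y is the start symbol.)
LL(1) parsing maintains a stack (initially the start symbol over $) and the input. At each step: if the stack top is a terminal, match it against the current input token; if it is a non-terminal N, replace it with the RHS of M[N, lookahead] (the unique production whose predict set contains the lookahead).

Stack is shown with the top on the left.

Stack    Input    Action
------------------------
Y $      ) ( ) $  output Y → ) ( )
) ( ) $  ) ( ) $  match ')'
( ) $    ( ) $    match '('
) $      ) $      match ')'
$        $        accept

The string is accepted.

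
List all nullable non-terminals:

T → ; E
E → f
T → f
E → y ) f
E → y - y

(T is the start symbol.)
None

A non-terminal is nullable if it can derive ε (the empty string): either it has an ε-production, or it has a production whose right-hand side consists entirely of nullable non-terminals.

There are no ε-productions, so no non-terminal can derive ε.
No non-terminals are nullable.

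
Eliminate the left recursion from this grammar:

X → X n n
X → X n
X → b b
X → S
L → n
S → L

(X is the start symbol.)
X → b b X'
X → S X'
X' → n n X'
X' → n X'
X' → ε
L → n
S → L

X is directly left-recursive. The standard transformation for
  A → A α₁ | ... | A α_m | β₁ | ... | β_n
is
  A  → β₁ A' | ... | β_n A'
  A' → α₁ A' | ... | α_m A' | ε

X → b b becomes X → b b X'
X → S becomes X → S X'
X → X n n becomes X' → n n X'
X → X n becomes X' → n X'
Add X' → ε

Productions for other non-terminals are unchanged:
  L → n
  S → L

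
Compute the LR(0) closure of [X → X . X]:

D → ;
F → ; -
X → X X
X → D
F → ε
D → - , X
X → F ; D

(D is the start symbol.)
Start with: [X → X . X]
  [X → X . X] has the dot before X: add [X → . X X], [X → . D], [X → . F ; D]
  [X → . D] has the dot before D: add [D → . ;], [D → . - , X]
  [X → . F ; D] has the dot before F: add [F → . ; -], [F → .]
No further items can be added.

CLOSURE = { [D → . - , X], [D → . ;], [F → . ; -], [F → .], [X → . D], [X → . F ; D], [X → . X X], [X → X . X] }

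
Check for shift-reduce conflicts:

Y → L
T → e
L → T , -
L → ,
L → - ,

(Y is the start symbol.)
No shift-reduce conflicts

A shift-reduce conflict occurs when an LR(0) state has both:
  - a complete (reduce) item [A → α .] (dot at the end), and
  - a shift item [B → β . c γ] (dot before a terminal).

Augment with Y' → Y and build the canonical LR(0) collection (I0 = CLOSURE({[Y' → . Y]}), then GOTO on every symbol after a dot until no new states appear). It has 10 states:
  I0: { [L → . ,], [L → . - ,], [L → . T , -], [T → . e], [Y → . L], [Y' → . Y] }  — shift
  I1: { [L → , .] }  — reduce
  I2: { [L → - . ,] }  — shift
  I3: { [Y → L .] }  — reduce
  I4: { [L → T . , -] }  — shift
  I5: { [Y' → Y .] }  — accept
  I6: { [T → e .] }  — reduce
  I7: { [L → T , . -] }  — shift
  I8: { [L → T , - .] }  — reduce
  I9: { [L → - , .] }  — reduce

No state contains both a complete item and a shift item.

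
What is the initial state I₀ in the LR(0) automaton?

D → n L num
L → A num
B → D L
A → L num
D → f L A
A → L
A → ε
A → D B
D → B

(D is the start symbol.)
First, augment the grammar with D' → D
I₀ = CLOSURE({ [D' → . D] }):
  [D' → . D] has the dot before D: add [D → . n L num], [D → . f L A], [D → . B]
  [D → . B] has the dot before B: add [B → . D L]
No further items can be added.

I₀ = { [B → . D L], [D → . B], [D → . f L A], [D → . n L num], [D' → . D] }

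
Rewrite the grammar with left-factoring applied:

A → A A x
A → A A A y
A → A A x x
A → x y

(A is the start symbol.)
Left-factoring transforms A → αβ₁ | αβ₂ into A → αA' and A' → β₁ | β₂
(α is the longest common prefix among the alternatives). Repeat until
no nonterminal has two alternatives with a common prefix.

Round 1: A has alternatives sharing prefix 'A A'. Introduce A': A → A A A'
  Add: A' → x
  Add: A' → A y
  Add: A' → x x

Round 2: A' has alternatives sharing prefix 'x'. Introduce A'': A' → x A''
  Add: A'' → ε
  Add: A'' → x

No remaining common prefixes — done.

Resulting grammar:
A → A A A'
A' → x A''
A'' → ε
A'' → x
A' → A y
A → x y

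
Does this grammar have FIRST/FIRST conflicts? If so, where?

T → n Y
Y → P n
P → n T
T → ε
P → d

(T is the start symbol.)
No FIRST/FIRST conflicts.

A FIRST/FIRST conflict occurs when two productions N → α and N → β for the same non-terminal have FIRST(α) ∩ FIRST(β) ≠ ∅ (with ε ∈ FIRST of a nullable right-hand side, so two nullable alternatives also conflict).

Productions for T:
  T → n Y: FIRST = { 'n' }
  T → ε: FIRST = { ε }
Productions for P:
  P → n T: FIRST = { 'n' }
  P → d: FIRST = { 'd' }
Y has only one production, so no FIRST/FIRST conflict is possible there.

All alternatives of each non-terminal have pairwise disjoint FIRST sets.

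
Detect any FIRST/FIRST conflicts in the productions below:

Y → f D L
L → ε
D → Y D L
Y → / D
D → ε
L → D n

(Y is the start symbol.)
FIRST sets of the non-terminals at (or reachable through a nullable prefix from) the front of some alternative:
  FIRST(D) = { '/', 'f', ε }
  FIRST(Y) = { '/', 'f' }

Productions for Y:
  Y → f D L: FIRST = { 'f' }
  Y → / D: FIRST = { '/' }
Productions for L:
  L → ε: FIRST = { ε }
  L → D n: FIRST = { '/', 'f', 'n' }
Productions for D:
  D → Y D L: FIRST = { '/', 'f' }
  D → ε: FIRST = { ε }

All alternatives of each non-terminal have pairwise disjoint FIRST sets.

Answer: No FIRST/FIRST conflicts.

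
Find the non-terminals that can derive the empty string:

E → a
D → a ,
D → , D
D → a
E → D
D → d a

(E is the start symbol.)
None

A non-terminal is nullable if it can derive ε (the empty string): either it has an ε-production, or it has a production whose right-hand side consists entirely of nullable non-terminals.

There are no ε-productions, so no non-terminal can derive ε.
No non-terminals are nullable.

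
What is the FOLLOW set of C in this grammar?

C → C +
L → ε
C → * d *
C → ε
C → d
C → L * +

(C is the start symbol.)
To compute FOLLOW(C), find every occurrence of C on a right-hand side N → α C β: add FIRST(β) \ {ε}, and if β is empty or nullable also add FOLLOW(N). Iterate to a fixed point.

C is the start symbol, so $ ∈ FOLLOW(C).
In C → C +: C is followed by '+', add FIRST('+') \ {ε} = { '+' }

Taking the union: FOLLOW(C) = { $, '+' }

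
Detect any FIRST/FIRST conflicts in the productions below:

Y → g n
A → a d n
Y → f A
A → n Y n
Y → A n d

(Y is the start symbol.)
No FIRST/FIRST conflicts.

FIRST sets of the non-terminals at (or reachable through a nullable prefix from) the front of some alternative:
  FIRST(A) = { 'a', 'n' }

Productions for Y:
  Y → g n: FIRST = { 'g' }
  Y → f A: FIRST = { 'f' }
  Y → A n d: FIRST = { 'a', 'n' }
Productions for A:
  A → a d n: FIRST = { 'a' }
  A → n Y n: FIRST = { 'n' }

All alternatives of each non-terminal have pairwise disjoint FIRST sets.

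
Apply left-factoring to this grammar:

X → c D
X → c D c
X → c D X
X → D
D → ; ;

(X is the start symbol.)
Left-factoring transforms A → αβ₁ | αβ₂ into A → αA' and A' → β₁ | β₂
(α is the longest common prefix among the alternatives). Repeat until
no nonterminal has two alternatives with a common prefix.

Round 1: X has alternatives sharing prefix 'c D'. Introduce X': X → c D X'
  Add: X' → ε
  Add: X' → c
  Add: X' → X

No remaining common prefixes — done.

Resulting grammar:
X → c D X'
X' → ε
X' → c
X' → X
X → D
D → ; ;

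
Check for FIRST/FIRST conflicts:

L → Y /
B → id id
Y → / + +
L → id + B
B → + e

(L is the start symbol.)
FIRST sets of the non-terminals at (or reachable through a nullable prefix from) the front of some alternative:
  FIRST(Y) = { '/' }

Productions for L:
  L → Y /: FIRST = { '/' }
  L → id + B: FIRST = { 'id' }
Productions for B:
  B → id id: FIRST = { 'id' }
  B → + e: FIRST = { '+' }
Y has only one production, so no FIRST/FIRST conflict is possible there.

All alternatives of each non-terminal have pairwise disjoint FIRST sets.

Answer: No FIRST/FIRST conflicts.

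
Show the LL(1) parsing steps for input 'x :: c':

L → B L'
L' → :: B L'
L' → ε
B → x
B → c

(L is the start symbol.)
Stack is shown with the top on the left.

Stack      Input     Action
---------------------------
L $        x :: c $  output L → B L'
B L' $     x :: c $  output B → x
x L' $     x :: c $  match 'x'
L' $       :: c $    output L' → :: B L'
:: B L' $  :: c $    match '::'
B L' $     c $       output B → c
c L' $     c $       match 'c'
L' $       $         output L' → ε
$          $         accept

The string is accepted.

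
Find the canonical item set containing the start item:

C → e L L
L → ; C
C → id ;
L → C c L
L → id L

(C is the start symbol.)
First, augment the grammar with C' → C
I₀ = CLOSURE({ [C' → . C] }):
  [C' → . C] has the dot before C: add [C → . e L L], [C → . id ;]
No further items can be added.

I₀ = { [C → . e L L], [C → . id ;], [C' → . C] }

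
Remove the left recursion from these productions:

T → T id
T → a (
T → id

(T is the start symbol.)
T → a ( T'
T → id T'
T' → id T'
T' → ε

T is directly left-recursive. The standard transformation for
  A → A α₁ | ... | A α_m | β₁ | ... | β_n
is
  A  → β₁ A' | ... | β_n A'
  A' → α₁ A' | ... | α_m A' | ε

T → a ( becomes T → a ( T'
T → id becomes T → id T'
T → T id becomes T' → id T'
Add T' → ε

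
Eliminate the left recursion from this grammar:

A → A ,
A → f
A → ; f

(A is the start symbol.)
A is directly left-recursive. The standard transformation for
  A → A α₁ | ... | A α_m | β₁ | ... | β_n
is
  A  → β₁ A' | ... | β_n A'
  A' → α₁ A' | ... | α_m A' | ε

A → f becomes A → f A'
A → ; f becomes A → ; f A'
A → A , becomes A' → , A'
Add A' → ε

Resulting grammar:
A → f A'
A → ; f A'
A' → , A'
A' → ε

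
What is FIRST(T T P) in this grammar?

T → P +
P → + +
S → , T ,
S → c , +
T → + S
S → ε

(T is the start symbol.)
{ '+' }

FIRST sets of the non-terminals involved (from the grammar, by fixed-point iteration):
  FIRST(T) = { '+' }

To compute FIRST(T T P), process the symbols left to right:
Symbol T is a non-terminal. Add FIRST(T) \ {ε} = { '+' }
T is not nullable (ε ∉ FIRST(T)), so stop here.
FIRST(T T P) = { '+' }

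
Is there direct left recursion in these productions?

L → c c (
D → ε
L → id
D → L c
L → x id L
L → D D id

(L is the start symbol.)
Direct left recursion occurs when N → N α for some non-terminal N (the right-hand side begins with the left-hand side itself).

L → c c (: starts with c
D → ε: starts with ε
L → id: starts with id
D → L c: starts with L
L → x id L: starts with x
L → D D id: starts with D

No direct left recursion found.

Answer: No direct left recursion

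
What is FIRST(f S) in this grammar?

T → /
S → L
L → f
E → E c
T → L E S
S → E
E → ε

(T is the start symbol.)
{ 'f' }

To compute FIRST(f S), process the symbols left to right:
Symbol f is a terminal. Add 'f' and stop.
FIRST(f S) = { 'f' }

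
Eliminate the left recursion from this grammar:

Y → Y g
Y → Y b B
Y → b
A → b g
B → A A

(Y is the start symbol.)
Y → b Y'
Y' → g Y'
Y' → b B Y'
Y' → ε
A → b g
B → A A

Y is directly left-recursive. The standard transformation for
  A → A α₁ | ... | A α_m | β₁ | ... | β_n
is
  A  → β₁ A' | ... | β_n A'
  A' → α₁ A' | ... | α_m A' | ε

Y → b becomes Y → b Y'
Y → Y g becomes Y' → g Y'
Y → Y b B becomes Y' → b B Y'
Add Y' → ε

Productions for other non-terminals are unchanged:
  A → b g
  B → A A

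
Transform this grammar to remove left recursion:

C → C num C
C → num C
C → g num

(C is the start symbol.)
C is directly left-recursive. The standard transformation for
  A → A α₁ | ... | A α_m | β₁ | ... | β_n
is
  A  → β₁ A' | ... | β_n A'
  A' → α₁ A' | ... | α_m A' | ε

C → num C becomes C → num C C'
C → g num becomes C → g num C'
C → C num C becomes C' → num C C'
Add C' → ε

Resulting grammar:
C → num C C'
C → g num C'
C' → num C C'
C' → ε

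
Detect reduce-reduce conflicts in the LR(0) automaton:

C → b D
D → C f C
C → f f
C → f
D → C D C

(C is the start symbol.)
Yes — I10: [C → f .] vs [C → f f .]

Augment with C' → C and build the canonical LR(0) collection (I0 = CLOSURE({[C' → . C]}), then GOTO on every symbol after a dot until no new states appear). It has 12 states:
  I0: { [C → . b D], [C → . f f], [C → . f], [C' → . C] }  — shift
  I1: { [C' → C .] }  — accept
  I2: { [C → . b D], [C → . f f], [C → . f], [C → b . D], [D → . C D C], [D → . C f C] }  — shift
  I3: { [C → f . f], [C → f .] }  — shift, reduce
  I4: { [C → f f .] }  — reduce
  I5: { [C → . b D], [C → . f f], [C → . f], [D → . C D C], [D → . C f C], [D → C . D C], [D → C . f C] }  — shift
  I6: { [C → b D .] }  — reduce
  I7: { [C → . b D], [C → . f f], [C → . f], [D → C D . C] }  — shift
  I8: { [C → . b D], [C → . f f], [C → . f], [C → f . f], [C → f .], [D → C f . C] }  — shift, reduce
  I9: { [D → C f C .] }  — reduce
  I10: { [C → f . f], [C → f .], [C → f f .] }  — shift, 2 reduces
  I11: { [D → C D C .] }  — reduce

I10 contains complete items [C → f .], [C → f f .] — reduce-reduce conflict.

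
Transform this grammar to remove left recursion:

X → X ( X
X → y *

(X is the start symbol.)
X is directly left-recursive. The standard transformation for
  A → A α₁ | ... | A α_m | β₁ | ... | β_n
is
  A  → β₁ A' | ... | β_n A'
  A' → α₁ A' | ... | α_m A' | ε

X → y * becomes X → y * X'
X → X ( X becomes X' → ( X X'
Add X' → ε

Resulting grammar:
X → y * X'
X' → ( X X'
X' → ε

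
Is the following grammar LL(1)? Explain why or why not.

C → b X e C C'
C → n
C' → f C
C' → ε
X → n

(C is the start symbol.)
No. Predict set conflict for C': { 'f' }

A grammar is LL(1) if for each non-terminal N with multiple productions, the predict sets of those productions are pairwise disjoint, where PREDICT(N → α) = (FIRST(α) \ {ε}) ∪ (FOLLOW(N) if α ⇒* ε).

Relevant sets:
  FOLLOW(C') = { $, 'f' }

For C:
  PREDICT(C → b X e C C') = { 'b' }
  PREDICT(C → n) = { 'n' }
For C':
  PREDICT(C' → f C) = { 'f' }
  PREDICT(C' → ε) = { $, 'f' }
X has a single production, so nothing to check there.

Conflict found: Predict set conflict for C': { 'f' }
The grammar is NOT LL(1).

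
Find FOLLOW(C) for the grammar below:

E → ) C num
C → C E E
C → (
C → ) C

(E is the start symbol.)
{ ')', 'num' }

In E → ) C num: C is followed by num, add FIRST(num) \ {ε} = { 'num' }
In C → C E E: C is followed by E E, add FIRST(E E) \ {ε} = { ')' }
In C → ) C: C is at the end; this adds FOLLOW(C) to itself — nothing new

Taking the union: FOLLOW(C) = { ')', 'num' }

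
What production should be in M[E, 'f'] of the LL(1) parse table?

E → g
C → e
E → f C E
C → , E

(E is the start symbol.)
E → f C E

To find M[E, 'f'], we find productions for E where 'f' is in the predict set (PREDICT(N → α) = (FIRST(α) \ {ε}) ∪ (FOLLOW(N) if α ⇒* ε)).

E → g: PREDICT = { 'g' }
E → f C E: PREDICT = { 'f' }
  'f' is in predict set, so this production goes in M[E, 'f']

M[E, 'f'] = E → f C E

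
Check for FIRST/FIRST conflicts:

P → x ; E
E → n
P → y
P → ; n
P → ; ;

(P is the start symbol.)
Productions for P:
  P → x ; E: FIRST = { 'x' }
  P → y: FIRST = { 'y' }
  P → ; n: FIRST = { ';' }
  P → ; ;: FIRST = { ';' }
E has only one production, so no FIRST/FIRST conflict is possible there.

Conflict for P: P → ; n and P → ; ;
  Overlap: { ';' }

Answer: Yes. P → ';' n / P → ';' ';' on { ';' }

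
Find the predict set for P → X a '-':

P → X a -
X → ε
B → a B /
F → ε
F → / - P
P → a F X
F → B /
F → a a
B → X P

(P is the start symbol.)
PREDICT(P → X a '-') = (FIRST(RHS) \ {ε}) ∪ (FOLLOW(P) if ε ∈ FIRST(RHS), i.e. RHS ⇒* ε)
FIRST(X) = { ε }
FIRST(X a '-') = { 'a' }
ε ∉ FIRST(X a '-'), so FOLLOW(P) is not added.
PREDICT(P → X a '-') = { 'a' }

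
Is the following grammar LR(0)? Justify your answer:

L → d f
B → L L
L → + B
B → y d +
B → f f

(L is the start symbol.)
A grammar is LR(0) if no state in the canonical LR(0) collection has:
  - both a shift item (dot before a terminal) and a complete item (shift-reduce conflict), or
  - two or more complete items (reduce-reduce conflict; the accept item [L' → L .] counts as a complete item here).

Augment with L' → L and build the canonical LR(0) collection (I0 = CLOSURE({[L' → . L]}), then GOTO on every symbol after a dot until no new states appear). It has 13 states:
  I0: { [L → . + B], [L → . d f], [L' → . L] }  — shift
  I1: { [B → . L L], [B → . f f], [B → . y d +], [L → + . B], [L → . + B], [L → . d f] }  — shift
  I2: { [L' → L .] }  — accept
  I3: { [L → d . f] }  — shift
  I4: { [L → d f .] }  — reduce
  I5: { [L → + B .] }  — reduce
  I6: { [B → L . L], [L → . + B], [L → . d f] }  — shift
  I7: { [B → f . f] }  — shift
  I8: { [B → y . d +] }  — shift
  I9: { [B → y d . +] }  — shift
  I10: { [B → y d + .] }  — reduce
  I11: { [B → f f .] }  — reduce
  I12: { [B → L L .] }  — reduce

Every state is either a pure shift/goto state or contains exactly one complete item and nothing to shift — no conflicts. The grammar is LR(0).

Answer: Yes, the grammar is LR(0)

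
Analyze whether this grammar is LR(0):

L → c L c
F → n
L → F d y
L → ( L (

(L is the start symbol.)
Augment with L' → L and build the canonical LR(0) collection (I0 = CLOSURE({[L' → . L]}), then GOTO on every symbol after a dot until no new states appear). It has 12 states:
  I0: { [F → . n], [L → . ( L (], [L → . F d y], [L → . c L c], [L' → . L] }  — shift
  I1: { [F → . n], [L → ( . L (], [L → . ( L (], [L → . F d y], [L → . c L c] }  — shift
  I2: { [L → F . d y] }  — shift
  I3: { [L' → L .] }  — accept
  I4: { [F → . n], [L → . ( L (], [L → . F d y], [L → . c L c], [L → c . L c] }  — shift
  I5: { [F → n .] }  — reduce
  I6: { [L → c L . c] }  — shift
  I7: { [L → c L c .] }  — reduce
  I8: { [L → F d . y] }  — shift
  I9: { [L → F d y .] }  — reduce
  I10: { [L → ( L . (] }  — shift
  I11: { [L → ( L ( .] }  — reduce

Every state is either a pure shift/goto state or contains exactly one complete item and nothing to shift — no conflicts. The grammar is LR(0).

Answer: Yes, the grammar is LR(0)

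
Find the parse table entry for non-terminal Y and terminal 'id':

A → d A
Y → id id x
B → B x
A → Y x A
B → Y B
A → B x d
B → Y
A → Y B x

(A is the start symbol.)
Y → id id x

To find M[Y, 'id'], we find productions for Y where 'id' is in the predict set (PREDICT(N → α) = (FIRST(α) \ {ε}) ∪ (FOLLOW(N) if α ⇒* ε)).

Y → id id x: PREDICT = { 'id' }
  'id' is in predict set, so this production goes in M[Y, 'id']

M[Y, 'id'] = Y → id id x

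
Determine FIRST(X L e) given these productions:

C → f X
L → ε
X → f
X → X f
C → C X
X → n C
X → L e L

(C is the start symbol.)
FIRST sets of the non-terminals involved (from the grammar, by fixed-point iteration):
  FIRST(X) = { 'e', 'f', 'n' }

To compute FIRST(X L e), process the symbols left to right:
Symbol X is a non-terminal. Add FIRST(X) \ {ε} = { 'e', 'f', 'n' }
X is not nullable (ε ∉ FIRST(X)), so stop here.
FIRST(X L e) = { 'e', 'f', 'n' }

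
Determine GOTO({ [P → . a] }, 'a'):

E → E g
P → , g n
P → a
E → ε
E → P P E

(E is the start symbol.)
GOTO(I, 'a') = CLOSURE({ [A → αX.β] : [A → α.Xβ] ∈ I, X = 'a' })

Items with dot before 'a', with the dot advanced:
  [P → . a] → [P → a .]
Closure adds nothing (no advanced item has the dot before a non-terminal).

GOTO = { [P → a .] }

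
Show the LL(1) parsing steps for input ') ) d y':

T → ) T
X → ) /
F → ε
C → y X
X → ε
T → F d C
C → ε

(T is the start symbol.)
Stack is shown with the top on the left.

Stack    Input      Action
--------------------------
T $      ) ) d y $  output T → ) T
) T $    ) ) d y $  match ')'
T $      ) d y $    output T → ) T
) T $    ) d y $    match ')'
T $      d y $      output T → F d C
F d C $  d y $      output F → ε
d C $    d y $      match 'd'
C $      y $        output C → y X
y X $    y $        match 'y'
X $      $          output X → ε
$        $          accept

The string is accepted.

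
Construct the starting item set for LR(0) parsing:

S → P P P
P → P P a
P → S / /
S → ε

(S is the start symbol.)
{ [P → . P P a], [P → . S / /], [S → . P P P], [S → .], [S' → . S] }

First, augment the grammar with S' → S
I₀ = CLOSURE({ [S' → . S] }):
  [S' → . S] has the dot before S: add [S → . P P P], [S → .]
  [S → . P P P] has the dot before P: add [P → . P P a], [P → . S / /]
No further items can be added.

I₀ = { [P → . P P a], [P → . S / /], [S → . P P P], [S → .], [S' → . S] }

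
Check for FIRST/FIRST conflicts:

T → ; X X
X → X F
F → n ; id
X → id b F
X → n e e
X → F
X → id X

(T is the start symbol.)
FIRST sets of the non-terminals at (or reachable through a nullable prefix from) the front of some alternative:
  FIRST(X) = { 'id', 'n' }
  FIRST(F) = { 'n' }

Productions for X:
  X → X F: FIRST = { 'id', 'n' }
  X → id b F: FIRST = { 'id' }
  X → n e e: FIRST = { 'n' }
  X → F: FIRST = { 'n' }
  X → id X: FIRST = { 'id' }
T, F have only one production, so no FIRST/FIRST conflict is possible there.

Conflict for X: X → X F and X → id b F
  Overlap: { 'id' }
Conflict for X: X → X F and X → n e e
  Overlap: { 'n' }
Conflict for X: X → X F and X → F
  Overlap: { 'n' }
Conflict for X: X → X F and X → id X
  Overlap: { 'id' }
Conflict for X: X → id b F and X → id X
  Overlap: { 'id' }
Conflict for X: X → n e e and X → F
  Overlap: { 'n' }

Answer: Yes. X → X F / X → id b F on { 'id' }; X → X F / X → n e e on { 'n' }; X → X F / X → F on { 'n' }; X → X F / X → id X on { 'id' }; X → id b F / X → id X on { 'id' }; X → n e e / X → F on { 'n' }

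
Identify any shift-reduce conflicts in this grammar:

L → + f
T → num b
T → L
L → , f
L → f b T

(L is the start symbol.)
A shift-reduce conflict occurs when an LR(0) state has both:
  - a complete (reduce) item [A → α .] (dot at the end), and
  - a shift item [B → β . c γ] (dot before a terminal).

Augment with L' → L and build the canonical LR(0) collection (I0 = CLOSURE({[L' → . L]}), then GOTO on every symbol after a dot until no new states appear). It has 12 states:
  I0: { [L → . + f], [L → . , f], [L → . f b T], [L' → . L] }  — shift
  I1: { [L → + . f] }  — shift
  I2: { [L → , . f] }  — shift
  I3: { [L' → L .] }  — accept
  I4: { [L → f . b T] }  — shift
  I5: { [L → . + f], [L → . , f], [L → . f b T], [L → f b . T], [T → . L], [T → . num b] }  — shift
  I6: { [T → L .] }  — reduce
  I7: { [L → f b T .] }  — reduce
  I8: { [T → num . b] }  — shift
  I9: { [T → num b .] }  — reduce
  I10: { [L → , f .] }  — reduce
  I11: { [L → + f .] }  — reduce

No state contains both a complete item and a shift item.

Answer: No shift-reduce conflicts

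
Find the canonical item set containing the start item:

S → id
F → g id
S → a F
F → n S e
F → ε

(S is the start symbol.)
{ [S → . a F], [S → . id], [S' → . S] }

First, augment the grammar with S' → S
I₀ = CLOSURE({ [S' → . S] }):
  [S' → . S] has the dot before S: add [S → . id], [S → . a F]
No further items can be added.

I₀ = { [S → . a F], [S → . id], [S' → . S] }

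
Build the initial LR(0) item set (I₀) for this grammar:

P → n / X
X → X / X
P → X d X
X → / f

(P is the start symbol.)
First, augment the grammar with P' → P
I₀ = CLOSURE({ [P' → . P] }):
  [P' → . P] has the dot before P: add [P → . n / X], [P → . X d X]
  [P → . X d X] has the dot before X: add [X → . X / X], [X → . / f]
No further items can be added.

I₀ = { [P → . X d X], [P → . n / X], [P' → . P], [X → . / f], [X → . X / X] }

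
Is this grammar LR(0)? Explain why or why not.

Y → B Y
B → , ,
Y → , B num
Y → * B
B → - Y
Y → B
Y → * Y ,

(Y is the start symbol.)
No. Shift-reduce conflict between [Y → B .] and [B → . , ,]

A grammar is LR(0) if no state in the canonical LR(0) collection has:
  - both a shift item (dot before a terminal) and a complete item (shift-reduce conflict), or
  - two or more complete items (reduce-reduce conflict; the accept item [Y' → Y .] counts as a complete item here).

Augment with Y' → Y and build the canonical LR(0) collection (I0 = CLOSURE({[Y' → . Y]}), then GOTO on every symbol after a dot until no new states appear). It has 15 states:
  I0: { [B → . , ,], [B → . - Y], [Y → . * B], [Y → . * Y ,], [Y → . , B num], [Y → . B Y], [Y → . B], [Y' → . Y] }  — shift
  I1: { [B → . , ,], [B → . - Y], [Y → * . B], [Y → * . Y ,], [Y → . * B], [Y → . * Y ,], [Y → . , B num], [Y → . B Y], [Y → . B] }  — shift
  I2: { [B → , . ,], [B → . , ,], [B → . - Y], [Y → , . B num] }  — shift
  I3: { [B → - . Y], [B → . , ,], [B → . - Y], [Y → . * B], [Y → . * Y ,], [Y → . , B num], [Y → . B Y], [Y → . B] }  — shift
  I4: { [B → . , ,], [B → . - Y], [Y → . * B], [Y → . * Y ,], [Y → . , B num], [Y → . B Y], [Y → . B], [Y → B . Y], [Y → B .] }  — shift, reduce
  I5: { [Y' → Y .] }  — accept
  I6: { [Y → B Y .] }  — reduce
  I7: { [B → - Y .] }  — reduce
  I8: { [B → , , .], [B → , . ,] }  — shift, reduce
  I9: { [Y → , B . num] }  — shift
  I10: { [Y → , B num .] }  — reduce
  I11: { [B → , , .] }  — reduce
  I12: { [B → . , ,], [B → . - Y], [Y → * B .], [Y → . * B], [Y → . * Y ,], [Y → . , B num], [Y → . B Y], [Y → . B], [Y → B . Y], [Y → B .] }  — shift, 2 reduces
  I13: { [Y → * Y . ,] }  — shift
  I14: { [Y → * Y , .] }  — reduce

Conflict in state I4:
  Shift-reduce conflict between [Y → B .] and [B → . , ,]
So the grammar is NOT LR(0).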